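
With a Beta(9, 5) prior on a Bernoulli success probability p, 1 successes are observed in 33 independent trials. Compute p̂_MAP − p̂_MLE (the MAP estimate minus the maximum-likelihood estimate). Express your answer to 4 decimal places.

Posterior is Beta(10, 37); MAP = (10−1)/(47−2) = 9/45 ≈ 0.20000.
MLE ignores the prior: p̂_MLE = k/n = 1/33 ≈ 0.03030.
Difference = 9/45 − 1/33 = 28/165 ≈ 0.1697.

MAP − MLE = 0.1697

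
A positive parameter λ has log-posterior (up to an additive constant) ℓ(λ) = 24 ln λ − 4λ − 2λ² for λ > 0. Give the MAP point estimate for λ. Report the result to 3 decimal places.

λ̂_MAP = 2.000

ℓ'(λ) = 24/λ − 4 − 4λ. Setting this to zero and multiplying by λ: 4λ² + 4λ − 24 = 0.
λ = (−4 + √(4² + 4·4·24)) / (2·4) = (−4 + √400) / 8 = (−4 + 20)/8 = 2.
ℓ''(λ) = −24/λ² − 4 < 0, confirming a maximum.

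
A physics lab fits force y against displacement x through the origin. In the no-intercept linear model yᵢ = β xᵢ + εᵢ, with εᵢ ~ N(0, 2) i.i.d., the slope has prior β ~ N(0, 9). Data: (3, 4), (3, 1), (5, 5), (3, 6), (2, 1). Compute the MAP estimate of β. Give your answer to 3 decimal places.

β̂_MAP = 1.067

log p(β | y) = −Σ(yᵢ − βxᵢ)²/(2·2) − β²/(2·9) + const.
Setting the derivative to zero: Σxᵢ(yᵢ − βxᵢ)/2 − β/9 = 0, so β = Σxᵢyᵢ / (Σxᵢ² + σ²/τ²).
Σxᵢyᵢ = 3·4 + 3·1 + 5·5 + 3·6 + 2·1 = 60; Σxᵢ² = 56; σ²/τ² = 2/9.
β̂_MAP = 60 / (56 + 2/9) = 60/(506/9) = 270/253 ≈ 1.067.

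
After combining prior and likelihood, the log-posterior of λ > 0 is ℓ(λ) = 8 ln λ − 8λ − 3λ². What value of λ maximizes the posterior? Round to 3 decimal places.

λ̂_MAP = 0.667

ℓ'(λ) = 8/λ − 8 − 6λ. Setting this to zero and multiplying by λ: 6λ² + 8λ − 8 = 0.
λ = (−8 + √(8² + 4·6·8)) / (2·6) = (−8 + √256) / 12 = (−8 + 16)/12 = 2/3.
ℓ''(λ) = −8/λ² − 6 < 0, confirming a maximum.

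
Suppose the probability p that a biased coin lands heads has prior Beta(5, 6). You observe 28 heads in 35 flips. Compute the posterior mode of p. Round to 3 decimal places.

p̂_MAP = 0.727

Prior: Beta(5, 6).
Data: 28 successes in 35 trials. The binomial likelihood contributes p^28(1−p)^7, so the posterior is Beta(5+28, 6+7) = Beta(33, 13).
For Beta(a, b) with a, b > 1 the mode is (a−1)/(a+b−2) = 32/44 ≈ 0.727.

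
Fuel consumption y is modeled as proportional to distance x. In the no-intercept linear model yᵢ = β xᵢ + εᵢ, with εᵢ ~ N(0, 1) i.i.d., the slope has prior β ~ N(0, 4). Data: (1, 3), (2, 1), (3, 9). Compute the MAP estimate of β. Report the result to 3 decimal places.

β̂_MAP = 2.246

log p(β | y) = −Σ(yᵢ − βxᵢ)²/(2·1) − β²/(2·4) + const.
Setting the derivative to zero: Σxᵢ(yᵢ − βxᵢ)/1 − β/4 = 0, so β = Σxᵢyᵢ / (Σxᵢ² + σ²/τ²).
Σxᵢyᵢ = 1·3 + 2·1 + 3·9 = 32; Σxᵢ² = 14; σ²/τ² = 0.25.
β̂_MAP = 32 / (14 + 0.25) = 32/14.25 ≈ 2.246.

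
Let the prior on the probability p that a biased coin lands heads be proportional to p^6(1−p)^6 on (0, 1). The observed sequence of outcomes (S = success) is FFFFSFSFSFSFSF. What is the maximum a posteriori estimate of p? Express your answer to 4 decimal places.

The prior density ∝ p^6(1−p)^6 is the kernel of Beta(7, 7).
Data: 5 successes in 14 trials (from the sequence). The binomial likelihood contributes p^5(1−p)^9, so the posterior is Beta(7+5, 7+9) = Beta(12, 16).
For Beta(a, b) with a, b > 1 the mode is (a−1)/(a+b−2) = 11/26 ≈ 0.4231.

p̂_MAP = 0.4231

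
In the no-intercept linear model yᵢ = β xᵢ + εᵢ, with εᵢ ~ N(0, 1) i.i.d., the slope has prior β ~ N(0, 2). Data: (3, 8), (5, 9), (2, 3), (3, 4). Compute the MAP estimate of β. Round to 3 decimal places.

β̂_MAP = 1.832

log p(β | y) = −Σ(yᵢ − βxᵢ)²/(2·1) − β²/(2·2) + const.
Setting the derivative to zero: Σxᵢ(yᵢ − βxᵢ)/1 − β/2 = 0, so β = Σxᵢyᵢ / (Σxᵢ² + σ²/τ²).
Σxᵢyᵢ = 3·8 + 5·9 + 2·3 + 3·4 = 87; Σxᵢ² = 47; σ²/τ² = 0.5.
β̂_MAP = 87 / (47 + 0.5) = 87/47.5 ≈ 1.832.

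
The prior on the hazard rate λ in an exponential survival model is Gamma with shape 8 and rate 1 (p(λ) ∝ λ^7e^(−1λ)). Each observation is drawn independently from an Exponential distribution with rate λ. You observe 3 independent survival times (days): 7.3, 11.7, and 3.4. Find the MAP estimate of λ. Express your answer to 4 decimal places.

λ̂_MAP = 0.4274

The Exponential(rate=λ) likelihood is ∝ λ^n e^(−λΣtᵢ). Here n = 3 and Σtᵢ = 7.3 + 11.7 + 3.4 = 22.4.
Posterior ∝ λ^7e^(−1λ) · λ^3e^(−22.4λ) = λ^10e^(−23.4λ), i.e. Gamma(11, 23.4).
Mode = (a−1)/b = 10/23.4 ≈ 0.4274.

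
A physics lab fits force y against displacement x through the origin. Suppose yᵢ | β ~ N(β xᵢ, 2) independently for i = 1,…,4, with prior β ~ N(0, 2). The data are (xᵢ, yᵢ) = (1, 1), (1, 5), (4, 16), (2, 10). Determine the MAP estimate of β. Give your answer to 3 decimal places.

β̂_MAP = 3.913

log p(β | y) = −Σ(yᵢ − βxᵢ)²/(2·2) − β²/(2·2) + const.
Setting the derivative to zero: Σxᵢ(yᵢ − βxᵢ)/2 − β/2 = 0, so β = Σxᵢyᵢ / (Σxᵢ² + σ²/τ²).
Σxᵢyᵢ = 1·1 + 1·5 + 4·16 + 2·10 = 90; Σxᵢ² = 22; σ²/τ² = 1.
β̂_MAP = 90 / (22 + 1) = 90/23 ≈ 3.913.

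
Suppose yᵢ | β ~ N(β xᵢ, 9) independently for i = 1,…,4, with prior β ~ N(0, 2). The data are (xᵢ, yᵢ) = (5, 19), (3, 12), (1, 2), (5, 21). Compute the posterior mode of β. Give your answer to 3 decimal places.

β̂_MAP = 3.690

log p(β | y) = −Σ(yᵢ − βxᵢ)²/(2·9) − β²/(2·2) + const.
Setting the derivative to zero: Σxᵢ(yᵢ − βxᵢ)/9 − β/2 = 0, so β = Σxᵢyᵢ / (Σxᵢ² + σ²/τ²).
Σxᵢyᵢ = 5·19 + 3·12 + 1·2 + 5·21 = 238; Σxᵢ² = 60; σ²/τ² = 4.5.
β̂_MAP = 238 / (60 + 4.5) = 238/64.5 ≈ 3.690.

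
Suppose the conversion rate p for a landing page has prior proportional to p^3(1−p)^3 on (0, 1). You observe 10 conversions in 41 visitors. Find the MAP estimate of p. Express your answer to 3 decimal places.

p̂_MAP = 0.277

The prior density ∝ p^3(1−p)^3 is the kernel of Beta(4, 4).
Data: 10 successes in 41 trials. The binomial likelihood contributes p^10(1−p)^31, so the posterior is Beta(4+10, 4+31) = Beta(14, 35).
For Beta(a, b) with a, b > 1 the mode is (a−1)/(a+b−2) = 13/47 ≈ 0.277.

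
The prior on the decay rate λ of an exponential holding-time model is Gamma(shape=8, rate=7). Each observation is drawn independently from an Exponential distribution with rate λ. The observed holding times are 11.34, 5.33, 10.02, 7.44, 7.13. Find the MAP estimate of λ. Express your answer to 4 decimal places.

λ̂_MAP = 0.2487

The Exponential(rate=λ) likelihood is ∝ λ^n e^(−λΣtᵢ). Here n = 5 and Σtᵢ = 11.34 + 5.33 + 10.02 + 7.44 + 7.13 = 41.26.
Posterior ∝ λ^7e^(−7λ) · λ^5e^(−41.26λ) = λ^12e^(−48.26λ), i.e. Gamma(13, 48.26).
Mode = (a−1)/b = 12/48.26 ≈ 0.2487.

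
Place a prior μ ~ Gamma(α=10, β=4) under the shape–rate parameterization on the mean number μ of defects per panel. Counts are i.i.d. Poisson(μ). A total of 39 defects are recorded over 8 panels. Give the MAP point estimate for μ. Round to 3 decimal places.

μ̂_MAP = 4.000

Σxᵢ = 39, n = 8.
Posterior ∝ μ^9e^(−4μ) · μ^39e^(−8μ) = μ^48e^(−12μ), i.e. Gamma(shape=49, rate=12).
The mode of a Gamma(a, b) with a ≥ 1 (shape–rate) is (a−1)/b = 48/12 ≈ 4.000.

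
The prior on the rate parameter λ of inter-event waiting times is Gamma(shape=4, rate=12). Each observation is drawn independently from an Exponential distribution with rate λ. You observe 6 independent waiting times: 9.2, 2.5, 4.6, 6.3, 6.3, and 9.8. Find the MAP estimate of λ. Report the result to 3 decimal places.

The Exponential(rate=λ) likelihood is ∝ λ^n e^(−λΣtᵢ). Here n = 6 and Σtᵢ = 9.2 + 2.5 + 4.6 + 6.3 + 6.3 + 9.8 = 38.7.
Posterior ∝ λ^3e^(−12λ) · λ^6e^(−38.7λ) = λ^9e^(−50.7λ), i.e. Gamma(10, 50.7).
Mode = (a−1)/b = 9/50.7 ≈ 0.178.

λ̂_MAP = 0.178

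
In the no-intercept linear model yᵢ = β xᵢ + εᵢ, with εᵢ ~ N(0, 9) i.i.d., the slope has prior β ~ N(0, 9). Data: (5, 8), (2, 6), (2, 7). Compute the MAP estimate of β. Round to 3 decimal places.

β̂_MAP = 1.941

log p(β | y) = −Σ(yᵢ − βxᵢ)²/(2·9) − β²/(2·9) + const.
Setting the derivative to zero: Σxᵢ(yᵢ − βxᵢ)/9 − β/9 = 0, so β = Σxᵢyᵢ / (Σxᵢ² + σ²/τ²).
Σxᵢyᵢ = 5·8 + 2·6 + 2·7 = 66; Σxᵢ² = 33; σ²/τ² = 1.
β̂_MAP = 66 / (33 + 1) = 66/34 ≈ 1.941.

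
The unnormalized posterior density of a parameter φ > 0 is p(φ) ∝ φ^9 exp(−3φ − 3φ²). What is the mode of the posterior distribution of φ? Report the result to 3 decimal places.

ℓ'(φ) = 9/φ − 3 − 6φ. Setting this to zero and multiplying by φ: 6φ² + 3φ − 9 = 0.
φ = (−3 + √(3² + 4·6·9)) / (2·6) = (−3 + √225) / 12 = (−3 + 15)/12 = 1.
ℓ''(φ) = −9/φ² − 6 < 0, confirming a maximum.

φ̂_MAP = 1.000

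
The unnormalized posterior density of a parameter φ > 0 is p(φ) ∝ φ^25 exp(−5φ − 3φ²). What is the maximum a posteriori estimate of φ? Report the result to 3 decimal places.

ℓ'(φ) = 25/φ − 5 − 6φ. Setting this to zero and multiplying by φ: 6φ² + 5φ − 25 = 0.
φ = (−5 + √(5² + 4·6·25)) / (2·6) = (−5 + √625) / 12 = (−5 + 25)/12 = 5/3.
ℓ''(φ) = −25/φ² − 6 < 0, confirming a maximum.

φ̂_MAP = 1.667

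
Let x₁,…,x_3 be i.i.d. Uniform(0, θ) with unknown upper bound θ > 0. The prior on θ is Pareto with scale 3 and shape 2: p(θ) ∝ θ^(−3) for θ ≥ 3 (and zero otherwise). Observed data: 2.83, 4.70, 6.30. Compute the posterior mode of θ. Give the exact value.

θ̂_MAP = 6.30

The Uniform(0, θ) likelihood is θ^(−n) for θ ≥ max(xᵢ), zero otherwise. Here max(xᵢ) = 6.30.
Posterior ∝ θ^(−3) · θ^(−3) = θ^(−6) on θ ≥ max(3, 6.30) = 6.30.
This density is strictly decreasing in θ, so the posterior mode lies at the lower boundary of the support.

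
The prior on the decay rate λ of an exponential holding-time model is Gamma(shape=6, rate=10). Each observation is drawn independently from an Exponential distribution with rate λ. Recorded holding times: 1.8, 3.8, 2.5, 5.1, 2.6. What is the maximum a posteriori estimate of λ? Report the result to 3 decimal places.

The Exponential(rate=λ) likelihood is ∝ λ^n e^(−λΣtᵢ). Here n = 5 and Σtᵢ = 1.8 + 3.8 + 2.5 + 5.1 + 2.6 = 15.8.
Posterior ∝ λ^5e^(−10λ) · λ^5e^(−15.8λ) = λ^10e^(−25.8λ), i.e. Gamma(11, 25.8).
Mode = (a−1)/b = 10/25.8 ≈ 0.388.

λ̂_MAP = 0.388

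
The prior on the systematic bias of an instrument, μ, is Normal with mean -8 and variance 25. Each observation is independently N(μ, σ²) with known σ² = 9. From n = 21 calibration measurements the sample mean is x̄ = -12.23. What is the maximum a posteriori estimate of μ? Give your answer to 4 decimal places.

n = 21, x̄ = -12.23.
For a Normal prior and Normal likelihood with known variance, the posterior is Normal; its mode equals its mean, the precision-weighted average.
Prior precision 1/σ₀² = 1/25 = 0.04; data precision n/σ² = 21/9 = 7/3.
μ̂ = (0.04·(-8) + (7/3)·(-12.23)) / (0.04 + 7/3) = (-8657/300)/(178/75) = -8657/712 ≈ -12.1587.

μ̂_MAP = -12.1587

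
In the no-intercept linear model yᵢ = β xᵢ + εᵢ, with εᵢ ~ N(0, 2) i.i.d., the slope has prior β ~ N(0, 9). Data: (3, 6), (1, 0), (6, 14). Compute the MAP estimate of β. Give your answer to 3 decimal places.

log p(β | y) = −Σ(yᵢ − βxᵢ)²/(2·2) − β²/(2·9) + const.
Setting the derivative to zero: Σxᵢ(yᵢ − βxᵢ)/2 − β/9 = 0, so β = Σxᵢyᵢ / (Σxᵢ² + σ²/τ²).
Σxᵢyᵢ = 3·6 + 1·0 + 6·14 = 102; Σxᵢ² = 46; σ²/τ² = 2/9.
β̂_MAP = 102 / (46 + 2/9) = 102/(416/9) = 459/208 ≈ 2.207.

β̂_MAP = 2.207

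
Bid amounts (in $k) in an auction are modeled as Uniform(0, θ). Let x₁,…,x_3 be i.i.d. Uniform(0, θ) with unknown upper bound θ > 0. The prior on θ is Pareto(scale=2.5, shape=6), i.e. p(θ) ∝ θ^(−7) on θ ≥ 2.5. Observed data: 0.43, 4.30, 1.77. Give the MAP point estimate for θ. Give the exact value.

θ̂_MAP = 4.30

The Uniform(0, θ) likelihood is θ^(−n) for θ ≥ max(xᵢ), zero otherwise. Here max(xᵢ) = 4.30.
Posterior ∝ θ^(−7) · θ^(−3) = θ^(−10) on θ ≥ max(2.5, 4.30) = 4.30.
This density is strictly decreasing in θ, so the posterior mode lies at the lower boundary of the support.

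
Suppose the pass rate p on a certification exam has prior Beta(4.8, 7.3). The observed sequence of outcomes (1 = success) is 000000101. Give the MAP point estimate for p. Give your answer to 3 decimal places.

p̂_MAP = 0.304

Prior: Beta(4.8, 7.3).
Data: 2 successes in 9 trials (from the sequence). The binomial likelihood contributes p^2(1−p)^7, so the posterior is Beta(4.8+2, 7.3+7) = Beta(6.8, 14.3).
For Beta(a, b) with a, b > 1 the mode is (a−1)/(a+b−2) = 5.8/19.1 ≈ 0.304.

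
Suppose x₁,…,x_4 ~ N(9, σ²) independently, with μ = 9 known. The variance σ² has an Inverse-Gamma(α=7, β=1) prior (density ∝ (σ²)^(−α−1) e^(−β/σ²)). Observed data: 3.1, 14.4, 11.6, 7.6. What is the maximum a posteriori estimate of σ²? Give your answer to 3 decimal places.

Sum of squared deviations about the known mean: SS = (3.1−9)² + (14.4−9)² + (11.6−9)² + (7.6−9)² = 72.69.
The Normal likelihood contributes (σ²)^(−n/2) exp(−SS/(2σ²)), so the posterior is Inverse-Gamma(α + n/2, β + SS/2) = Inverse-Gamma(9, 37.345).
The mode of Inverse-Gamma(a, b) is b/(a+1) = 37.345/10 ≈ 3.735.

σ̂²_MAP = 3.735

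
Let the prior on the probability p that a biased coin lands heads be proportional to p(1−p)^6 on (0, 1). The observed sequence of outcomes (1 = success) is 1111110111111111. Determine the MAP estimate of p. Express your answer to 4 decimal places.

p̂_MAP = 0.6957

The prior density ∝ p(1−p)^6 is the kernel of Beta(2, 7).
Data: 15 successes in 16 trials (from the sequence). The binomial likelihood contributes p^15(1−p)^1, so the posterior is Beta(2+15, 7+1) = Beta(17, 8).
For Beta(a, b) with a, b > 1 the mode is (a−1)/(a+b−2) = 16/23 ≈ 0.6957.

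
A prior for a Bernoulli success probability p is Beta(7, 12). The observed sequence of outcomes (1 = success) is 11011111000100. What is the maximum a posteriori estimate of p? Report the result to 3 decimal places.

Prior: Beta(7, 12).
Data: 8 successes in 14 trials (from the sequence). The binomial likelihood contributes p^8(1−p)^6, so the posterior is Beta(7+8, 12+6) = Beta(15, 18).
For Beta(a, b) with a, b > 1 the mode is (a−1)/(a+b−2) = 14/31 ≈ 0.452.

p̂_MAP = 0.452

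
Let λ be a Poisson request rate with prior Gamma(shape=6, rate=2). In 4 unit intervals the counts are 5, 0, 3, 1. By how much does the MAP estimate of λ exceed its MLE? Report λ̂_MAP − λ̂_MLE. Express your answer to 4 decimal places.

Σxᵢ = 9. Posterior is Gamma(15, 6); MAP = (15−1)/6 = 14/6 ≈ 2.33333.
MLE = x̄ = 9/4 ≈ 2.25000.
Difference = 14/6 − 9/4 = 1/12 ≈ 0.0833.

MAP − MLE = 0.0833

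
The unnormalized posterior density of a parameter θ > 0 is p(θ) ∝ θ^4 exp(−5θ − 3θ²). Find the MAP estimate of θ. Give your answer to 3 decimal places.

ℓ'(θ) = 4/θ − 5 − 6θ. Setting this to zero and multiplying by θ: 6θ² + 5θ − 4 = 0.
θ = (−5 + √(5² + 4·6·4)) / (2·6) = (−5 + √121) / 12 = (−5 + 11)/12 = 1/2.
ℓ''(θ) = −4/θ² − 6 < 0, confirming a maximum.

θ̂_MAP = 0.500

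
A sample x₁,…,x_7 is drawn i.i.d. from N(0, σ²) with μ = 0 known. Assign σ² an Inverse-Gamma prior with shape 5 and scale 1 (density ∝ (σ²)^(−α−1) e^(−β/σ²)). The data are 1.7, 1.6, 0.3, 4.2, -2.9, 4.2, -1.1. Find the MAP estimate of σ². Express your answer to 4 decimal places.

Sum of squared deviations about the known mean: SS = (1.7−0)² + (1.6−0)² + (0.3−0)² + (4.2−0)² + (-2.9−0)² + (4.2−0)² + (-1.1−0)² = 50.44.
The Normal likelihood contributes (σ²)^(−n/2) exp(−SS/(2σ²)), so the posterior is Inverse-Gamma(α + n/2, β + SS/2) = Inverse-Gamma(8.5, 26.22).
The mode of Inverse-Gamma(a, b) is b/(a+1) = 26.22/9.5 ≈ 2.7600.

σ̂²_MAP = 2.7600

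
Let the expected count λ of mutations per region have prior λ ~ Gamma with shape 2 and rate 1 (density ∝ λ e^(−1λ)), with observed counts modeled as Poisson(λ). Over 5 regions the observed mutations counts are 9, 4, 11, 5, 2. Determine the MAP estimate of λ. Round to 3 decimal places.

Σxᵢ = 9+4+11+5+2 = 31, with n = 5.
Posterior ∝ λe^(−1λ) · λ^31e^(−5λ) = λ^32e^(−6λ), i.e. Gamma(shape=33, rate=6).
The mode of a Gamma(a, b) with a ≥ 1 (shape–rate) is (a−1)/b = 32/6 ≈ 5.333.

λ̂_MAP = 5.333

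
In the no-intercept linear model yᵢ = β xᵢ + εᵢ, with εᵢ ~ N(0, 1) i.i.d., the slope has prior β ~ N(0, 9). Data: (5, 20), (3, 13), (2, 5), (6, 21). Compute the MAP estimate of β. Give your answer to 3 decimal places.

β̂_MAP = 3.711

log p(β | y) = −Σ(yᵢ − βxᵢ)²/(2·1) − β²/(2·9) + const.
Setting the derivative to zero: Σxᵢ(yᵢ − βxᵢ)/1 − β/9 = 0, so β = Σxᵢyᵢ / (Σxᵢ² + σ²/τ²).
Σxᵢyᵢ = 5·20 + 3·13 + 2·5 + 6·21 = 275; Σxᵢ² = 74; σ²/τ² = 1/9.
β̂_MAP = 275 / (74 + 1/9) = 275/(667/9) = 2475/667 ≈ 3.711.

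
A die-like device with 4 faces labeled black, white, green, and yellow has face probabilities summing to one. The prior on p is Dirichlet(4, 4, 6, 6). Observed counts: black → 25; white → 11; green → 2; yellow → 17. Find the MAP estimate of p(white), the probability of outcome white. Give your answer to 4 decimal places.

MAP estimate of p(white) = 0.1972

The posterior is Dirichlet(αᵢ + nᵢ) = Dirichlet(29, 15, 8, 23).
For a Dirichlet(a₁,…,a_K) with all aᵢ > 1, the mode has j-th component (aⱼ − 1)/(Σaᵢ − K).
Here Σaᵢ = 75 and K = 4, so p(white) = (15 − 1)/(75 − 4) = 14/71 ≈ 0.1972.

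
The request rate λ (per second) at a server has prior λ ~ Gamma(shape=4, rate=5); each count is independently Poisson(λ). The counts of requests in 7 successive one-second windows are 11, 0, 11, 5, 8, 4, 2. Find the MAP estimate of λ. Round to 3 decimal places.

Σxᵢ = 11+0+11+5+8+4+2 = 41, with n = 7.
Posterior ∝ λ^3e^(−5λ) · λ^41e^(−7λ) = λ^44e^(−12λ), i.e. Gamma(shape=45, rate=12).
The mode of a Gamma(a, b) with a ≥ 1 (shape–rate) is (a−1)/b = 44/12 ≈ 3.667.

λ̂_MAP = 3.667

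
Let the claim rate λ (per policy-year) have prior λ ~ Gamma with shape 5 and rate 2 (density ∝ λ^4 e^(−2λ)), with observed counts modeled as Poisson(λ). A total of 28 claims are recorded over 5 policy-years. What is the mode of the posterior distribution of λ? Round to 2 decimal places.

λ̂_MAP = 4.57

Σxᵢ = 28, n = 5.
Posterior ∝ λ^4e^(−2λ) · λ^28e^(−5λ) = λ^32e^(−7λ), i.e. Gamma(shape=33, rate=7).
The mode of a Gamma(a, b) with a ≥ 1 (shape–rate) is (a−1)/b = 32/7 ≈ 4.57.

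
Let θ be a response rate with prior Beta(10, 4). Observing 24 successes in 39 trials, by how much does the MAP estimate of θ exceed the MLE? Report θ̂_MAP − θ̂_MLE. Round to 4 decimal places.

Posterior is Beta(34, 19); MAP = (34−1)/(53−2) = 33/51 ≈ 0.64706.
MLE ignores the prior: θ̂_MLE = k/n = 24/39 ≈ 0.61538.
Difference = 33/51 − 24/39 = 7/221 ≈ 0.0317.

MAP − MLE = 0.0317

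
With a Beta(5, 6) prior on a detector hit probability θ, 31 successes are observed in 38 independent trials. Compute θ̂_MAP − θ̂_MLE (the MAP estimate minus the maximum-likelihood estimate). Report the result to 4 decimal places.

Posterior is Beta(36, 13); MAP = (36−1)/(49−2) = 35/47 ≈ 0.74468.
MLE ignores the prior: θ̂_MLE = k/n = 31/38 ≈ 0.81579.
Difference = 35/47 − 31/38 = -127/1786 ≈ -0.0711.

MAP − MLE = -0.0711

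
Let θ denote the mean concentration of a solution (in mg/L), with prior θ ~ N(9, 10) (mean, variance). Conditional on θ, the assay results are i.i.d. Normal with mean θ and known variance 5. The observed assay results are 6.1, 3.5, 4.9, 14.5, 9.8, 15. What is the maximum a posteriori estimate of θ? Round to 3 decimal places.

n = 6; x̄ = (6.1 + 3.5 + 4.9 + 14.5 + 9.8 + 15)/6 = 53.8/6 = 269/30 ≈ 8.9667.
For a Normal prior and Normal likelihood with known variance, the posterior is Normal; its mode equals its mean, the precision-weighted average.
Prior precision 1/σ₀² = 1/10 = 0.1; data precision n/σ² = 6/5 = 1.2.
θ̂ = (0.1·9 + 1.2·(269/30)) / (0.1 + 1.2) = 11.66/1.3 = 583/65 ≈ 8.969.

θ̂_MAP = 8.969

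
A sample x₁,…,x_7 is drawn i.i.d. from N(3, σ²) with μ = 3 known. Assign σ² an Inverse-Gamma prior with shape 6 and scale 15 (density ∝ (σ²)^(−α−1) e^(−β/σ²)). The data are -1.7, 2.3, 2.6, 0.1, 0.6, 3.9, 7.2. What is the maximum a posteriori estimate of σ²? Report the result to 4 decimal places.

Sum of squared deviations about the known mean: SS = (-1.7−3)² + (2.3−3)² + (2.6−3)² + (0.1−3)² + (0.6−3)² + (3.9−3)² + (7.2−3)² = 55.36.
The Normal likelihood contributes (σ²)^(−n/2) exp(−SS/(2σ²)), so the posterior is Inverse-Gamma(α + n/2, β + SS/2) = Inverse-Gamma(9.5, 42.68).
The mode of Inverse-Gamma(a, b) is b/(a+1) = 42.68/10.5 ≈ 4.0648.

σ̂²_MAP = 4.0648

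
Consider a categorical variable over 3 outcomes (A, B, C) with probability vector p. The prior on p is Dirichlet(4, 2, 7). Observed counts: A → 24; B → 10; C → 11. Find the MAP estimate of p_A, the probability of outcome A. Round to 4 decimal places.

MAP estimate of p_A = 0.4909

The posterior is Dirichlet(αᵢ + nᵢ) = Dirichlet(28, 12, 18).
For a Dirichlet(a₁,…,a_K) with all aᵢ > 1, the mode has j-th component (aⱼ − 1)/(Σaᵢ − K).
Here Σaᵢ = 58 and K = 3, so p_A = (28 − 1)/(58 − 3) = 27/55 ≈ 0.4909.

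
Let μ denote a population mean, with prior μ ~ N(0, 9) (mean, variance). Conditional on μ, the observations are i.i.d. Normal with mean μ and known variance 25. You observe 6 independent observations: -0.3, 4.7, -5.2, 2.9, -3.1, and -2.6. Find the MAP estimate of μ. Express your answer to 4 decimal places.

μ̂_MAP = -0.4101

n = 6; x̄ = ((-0.3) + 4.7 + (-5.2) + 2.9 + (-3.1) + (-2.6))/6 = -3.6/6 = -0.6.
For a Normal prior and Normal likelihood with known variance, the posterior is Normal; its mode equals its mean, the precision-weighted average.
Prior precision 1/σ₀² = 1/9; data precision n/σ² = 6/25 = 0.24.
μ̂ = ((1/9)·0 + 0.24·(-0.6)) / (1/9 + 0.24) = (-0.144)/(79/225) = -162/395 ≈ -0.4101.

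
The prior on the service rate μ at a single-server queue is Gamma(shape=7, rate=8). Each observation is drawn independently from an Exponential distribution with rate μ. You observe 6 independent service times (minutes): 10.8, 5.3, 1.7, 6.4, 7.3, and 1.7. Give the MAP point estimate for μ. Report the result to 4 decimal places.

The Exponential(rate=μ) likelihood is ∝ μ^n e^(−μΣtᵢ). Here n = 6 and Σtᵢ = 10.8 + 5.3 + 1.7 + 6.4 + 7.3 + 1.7 = 33.2.
Posterior ∝ μ^6e^(−8μ) · μ^6e^(−33.2μ) = μ^12e^(−41.2μ), i.e. Gamma(13, 41.2).
Mode = (a−1)/b = 12/41.2 ≈ 0.2913.

μ̂_MAP = 0.2913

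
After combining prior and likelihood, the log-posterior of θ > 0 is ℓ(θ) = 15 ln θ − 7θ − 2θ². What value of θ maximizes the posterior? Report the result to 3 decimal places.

θ̂_MAP = 1.250

ℓ'(θ) = 15/θ − 7 − 4θ. Setting this to zero and multiplying by θ: 4θ² + 7θ − 15 = 0.
θ = (−7 + √(7² + 4·4·15)) / (2·4) = (−7 + √289) / 8 = (−7 + 17)/8 = 5/4.
ℓ''(θ) = −15/θ² − 4 < 0, confirming a maximum.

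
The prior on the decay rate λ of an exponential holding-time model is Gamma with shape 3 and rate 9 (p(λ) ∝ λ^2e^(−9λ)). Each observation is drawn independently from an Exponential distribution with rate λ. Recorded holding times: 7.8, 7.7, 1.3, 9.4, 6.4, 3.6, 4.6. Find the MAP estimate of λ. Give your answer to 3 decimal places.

λ̂_MAP = 0.181

The Exponential(rate=λ) likelihood is ∝ λ^n e^(−λΣtᵢ). Here n = 7 and Σtᵢ = 7.8 + 7.7 + 1.3 + 9.4 + 6.4 + 3.6 + 4.6 = 40.8.
Posterior ∝ λ^2e^(−9λ) · λ^7e^(−40.8λ) = λ^9e^(−49.8λ), i.e. Gamma(10, 49.8).
Mode = (a−1)/b = 9/49.8 ≈ 0.181.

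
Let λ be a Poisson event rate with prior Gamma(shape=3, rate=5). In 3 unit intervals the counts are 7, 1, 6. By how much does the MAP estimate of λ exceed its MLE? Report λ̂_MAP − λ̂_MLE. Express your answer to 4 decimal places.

MAP − MLE = -2.6667

Σxᵢ = 14. Posterior is Gamma(17, 8); MAP = (17−1)/8 = 16/8 ≈ 2.00000.
MLE = x̄ = 14/3 ≈ 4.66667.
Difference = 16/8 − 14/3 = -8/3 ≈ -2.6667.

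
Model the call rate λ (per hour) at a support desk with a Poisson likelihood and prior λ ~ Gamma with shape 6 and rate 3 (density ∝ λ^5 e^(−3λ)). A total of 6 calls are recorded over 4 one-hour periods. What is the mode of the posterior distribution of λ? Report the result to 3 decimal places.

λ̂_MAP = 1.571

Σxᵢ = 6, n = 4.
Posterior ∝ λ^5e^(−3λ) · λ^6e^(−4λ) = λ^11e^(−7λ), i.e. Gamma(shape=12, rate=7).
The mode of a Gamma(a, b) with a ≥ 1 (shape–rate) is (a−1)/b = 11/7 ≈ 1.571.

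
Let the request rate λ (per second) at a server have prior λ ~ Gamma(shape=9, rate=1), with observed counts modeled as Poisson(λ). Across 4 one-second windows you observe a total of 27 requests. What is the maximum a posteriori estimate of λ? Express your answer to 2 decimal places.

Σxᵢ = 27, n = 4.
Posterior ∝ λ^8e^(−1λ) · λ^27e^(−4λ) = λ^35e^(−5λ), i.e. Gamma(shape=36, rate=5).
The mode of a Gamma(a, b) with a ≥ 1 (shape–rate) is (a−1)/b = 35/5 ≈ 7.00.

λ̂_MAP = 7.00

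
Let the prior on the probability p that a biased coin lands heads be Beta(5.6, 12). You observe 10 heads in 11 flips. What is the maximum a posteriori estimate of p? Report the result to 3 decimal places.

p̂_MAP = 0.549

Prior: Beta(5.6, 12).
Data: 10 successes in 11 trials. The binomial likelihood contributes p^10(1−p)^1, so the posterior is Beta(5.6+10, 12+1) = Beta(15.6, 13).
For Beta(a, b) with a, b > 1 the mode is (a−1)/(a+b−2) = 14.6/26.6 ≈ 0.549.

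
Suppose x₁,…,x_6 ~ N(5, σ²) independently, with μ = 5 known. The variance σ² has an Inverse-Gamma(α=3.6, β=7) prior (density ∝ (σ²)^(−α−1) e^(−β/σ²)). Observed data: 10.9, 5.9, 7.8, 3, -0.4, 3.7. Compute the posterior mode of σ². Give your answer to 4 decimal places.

Sum of squared deviations about the known mean: SS = (10.9−5)² + (5.9−5)² + (7.8−5)² + (3−5)² + (-0.4−5)² + (3.7−5)² = 78.31.
The Normal likelihood contributes (σ²)^(−n/2) exp(−SS/(2σ²)), so the posterior is Inverse-Gamma(α + n/2, β + SS/2) = Inverse-Gamma(6.6, 46.155).
The mode of Inverse-Gamma(a, b) is b/(a+1) = 46.155/7.6 ≈ 6.0730.

σ̂²_MAP = 6.0730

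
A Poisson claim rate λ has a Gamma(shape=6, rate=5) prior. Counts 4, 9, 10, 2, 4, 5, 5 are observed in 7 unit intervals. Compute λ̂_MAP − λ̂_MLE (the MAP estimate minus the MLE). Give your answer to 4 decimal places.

MAP − MLE = -1.9048

Σxᵢ = 39. Posterior is Gamma(45, 12); MAP = (45−1)/12 = 44/12 ≈ 3.66667.
MLE = x̄ = 39/7 ≈ 5.57143.
Difference = 44/12 − 39/7 = -40/21 ≈ -1.9048.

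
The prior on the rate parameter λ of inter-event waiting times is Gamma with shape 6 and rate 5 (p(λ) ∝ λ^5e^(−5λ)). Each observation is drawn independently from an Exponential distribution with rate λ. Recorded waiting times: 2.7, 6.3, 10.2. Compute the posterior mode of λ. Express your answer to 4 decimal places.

The Exponential(rate=λ) likelihood is ∝ λ^n e^(−λΣtᵢ). Here n = 3 and Σtᵢ = 2.7 + 6.3 + 10.2 = 19.2.
Posterior ∝ λ^5e^(−5λ) · λ^3e^(−19.2λ) = λ^8e^(−24.2λ), i.e. Gamma(9, 24.2).
Mode = (a−1)/b = 8/24.2 ≈ 0.3306.

λ̂_MAP = 0.3306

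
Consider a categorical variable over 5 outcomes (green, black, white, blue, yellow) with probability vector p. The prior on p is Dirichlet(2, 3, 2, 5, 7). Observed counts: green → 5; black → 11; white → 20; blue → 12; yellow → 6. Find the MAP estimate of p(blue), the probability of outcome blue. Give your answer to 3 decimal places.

MAP estimate of p(blue) = 0.235

The posterior is Dirichlet(αᵢ + nᵢ) = Dirichlet(7, 14, 22, 17, 13).
For a Dirichlet(a₁,…,a_K) with all aᵢ > 1, the mode has j-th component (aⱼ − 1)/(Σaᵢ − K).
Here Σaᵢ = 73 and K = 5, so p(blue) = (17 − 1)/(73 − 5) = 16/68 ≈ 0.235.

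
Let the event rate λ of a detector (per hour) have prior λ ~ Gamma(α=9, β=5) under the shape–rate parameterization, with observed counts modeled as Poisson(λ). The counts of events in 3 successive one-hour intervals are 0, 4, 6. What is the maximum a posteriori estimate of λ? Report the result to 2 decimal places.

λ̂_MAP = 2.25

Σxᵢ = 0+4+6 = 10, with n = 3.
Posterior ∝ λ^8e^(−5λ) · λ^10e^(−3λ) = λ^18e^(−8λ), i.e. Gamma(shape=19, rate=8).
The mode of a Gamma(a, b) with a ≥ 1 (shape–rate) is (a−1)/b = 18/8 ≈ 2.25.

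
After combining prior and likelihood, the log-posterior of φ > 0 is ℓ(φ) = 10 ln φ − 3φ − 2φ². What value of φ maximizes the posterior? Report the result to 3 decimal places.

ℓ'(φ) = 10/φ − 3 − 4φ. Setting this to zero and multiplying by φ: 4φ² + 3φ − 10 = 0.
φ = (−3 + √(3² + 4·4·10)) / (2·4) = (−3 + √169) / 8 = (−3 + 13)/8 = 5/4.
ℓ''(φ) = −10/φ² − 4 < 0, confirming a maximum.

φ̂_MAP = 1.250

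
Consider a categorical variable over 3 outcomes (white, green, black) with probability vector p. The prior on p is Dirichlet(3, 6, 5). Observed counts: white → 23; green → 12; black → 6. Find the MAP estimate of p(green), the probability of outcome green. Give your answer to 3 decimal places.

The posterior is Dirichlet(αᵢ + nᵢ) = Dirichlet(26, 18, 11).
For a Dirichlet(a₁,…,a_K) with all aᵢ > 1, the mode has j-th component (aⱼ − 1)/(Σaᵢ − K).
Here Σaᵢ = 55 and K = 3, so p(green) = (18 − 1)/(55 − 3) = 17/52 ≈ 0.327.

MAP estimate of p(green) = 0.327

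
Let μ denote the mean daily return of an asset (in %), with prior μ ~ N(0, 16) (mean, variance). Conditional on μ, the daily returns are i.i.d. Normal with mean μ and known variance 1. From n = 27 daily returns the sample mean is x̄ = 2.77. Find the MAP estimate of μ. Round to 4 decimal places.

n = 27, x̄ = 2.77.
For a Normal prior and Normal likelihood with known variance, the posterior is Normal; its mode equals its mean, the precision-weighted average.
Prior precision 1/σ₀² = 1/16 = 0.0625; data precision n/σ² = 27/1 = 27.
μ̂ = (0.0625·0 + 27·2.77) / (0.0625 + 27) = 74.79/27.0625 = 29916/10825 ≈ 2.7636.

μ̂_MAP = 2.7636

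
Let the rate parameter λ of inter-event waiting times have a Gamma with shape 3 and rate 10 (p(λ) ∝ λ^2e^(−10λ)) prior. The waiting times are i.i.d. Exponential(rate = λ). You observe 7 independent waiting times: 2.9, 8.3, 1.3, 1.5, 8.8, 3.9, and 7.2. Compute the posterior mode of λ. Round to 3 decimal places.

The Exponential(rate=λ) likelihood is ∝ λ^n e^(−λΣtᵢ). Here n = 7 and Σtᵢ = 2.9 + 8.3 + 1.3 + 1.5 + 8.8 + 3.9 + 7.2 = 33.9.
Posterior ∝ λ^2e^(−10λ) · λ^7e^(−33.9λ) = λ^9e^(−43.9λ), i.e. Gamma(10, 43.9).
Mode = (a−1)/b = 9/43.9 ≈ 0.205.

λ̂_MAP = 0.205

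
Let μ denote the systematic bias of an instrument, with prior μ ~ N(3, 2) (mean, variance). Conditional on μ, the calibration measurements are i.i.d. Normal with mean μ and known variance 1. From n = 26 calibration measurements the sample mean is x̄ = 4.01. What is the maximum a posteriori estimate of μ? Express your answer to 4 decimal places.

μ̂_MAP = 3.9909

n = 26, x̄ = 4.01.
For a Normal prior and Normal likelihood with known variance, the posterior is Normal; its mode equals its mean, the precision-weighted average.
Prior precision 1/σ₀² = 1/2 = 0.5; data precision n/σ² = 26/1 = 26.
μ̂ = (0.5·3 + 26·4.01) / (0.5 + 26) = 105.76/26.5 = 5288/1325 ≈ 3.9909.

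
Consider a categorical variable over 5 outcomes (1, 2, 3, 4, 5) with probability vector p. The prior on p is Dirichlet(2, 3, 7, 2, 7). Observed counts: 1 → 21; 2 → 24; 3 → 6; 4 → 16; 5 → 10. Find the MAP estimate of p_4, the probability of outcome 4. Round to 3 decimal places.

The posterior is Dirichlet(αᵢ + nᵢ) = Dirichlet(23, 27, 13, 18, 17).
For a Dirichlet(a₁,…,a_K) with all aᵢ > 1, the mode has j-th component (aⱼ − 1)/(Σaᵢ − K).
Here Σaᵢ = 98 and K = 5, so p_4 = (18 − 1)/(98 − 5) = 17/93 ≈ 0.183.

MAP estimate: 0.183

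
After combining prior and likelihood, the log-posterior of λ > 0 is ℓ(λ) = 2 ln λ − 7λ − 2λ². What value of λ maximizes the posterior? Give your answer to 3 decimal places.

λ̂_MAP = 0.250

ℓ'(λ) = 2/λ − 7 − 4λ. Setting this to zero and multiplying by λ: 4λ² + 7λ − 2 = 0.
λ = (−7 + √(7² + 4·4·2)) / (2·4) = (−7 + √81) / 8 = (−7 + 9)/8 = 1/4.
ℓ''(λ) = −2/λ² − 4 < 0, confirming a maximum.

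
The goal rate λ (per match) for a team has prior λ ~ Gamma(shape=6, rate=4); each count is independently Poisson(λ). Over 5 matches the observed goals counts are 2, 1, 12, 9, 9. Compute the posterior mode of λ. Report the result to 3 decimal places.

λ̂_MAP = 4.222

Σxᵢ = 2+1+12+9+9 = 33, with n = 5.
Posterior ∝ λ^5e^(−4λ) · λ^33e^(−5λ) = λ^38e^(−9λ), i.e. Gamma(shape=39, rate=9).
The mode of a Gamma(a, b) with a ≥ 1 (shape–rate) is (a−1)/b = 38/9 ≈ 4.222.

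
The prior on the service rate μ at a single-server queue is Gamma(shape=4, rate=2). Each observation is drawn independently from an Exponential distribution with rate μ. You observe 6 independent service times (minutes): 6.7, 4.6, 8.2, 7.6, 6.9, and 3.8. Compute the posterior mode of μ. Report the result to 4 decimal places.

μ̂_MAP = 0.2261

The Exponential(rate=μ) likelihood is ∝ μ^n e^(−μΣtᵢ). Here n = 6 and Σtᵢ = 6.7 + 4.6 + 8.2 + 7.6 + 6.9 + 3.8 = 37.8.
Posterior ∝ μ^3e^(−2μ) · μ^6e^(−37.8μ) = μ^9e^(−39.8μ), i.e. Gamma(10, 39.8).
Mode = (a−1)/b = 9/39.8 ≈ 0.2261.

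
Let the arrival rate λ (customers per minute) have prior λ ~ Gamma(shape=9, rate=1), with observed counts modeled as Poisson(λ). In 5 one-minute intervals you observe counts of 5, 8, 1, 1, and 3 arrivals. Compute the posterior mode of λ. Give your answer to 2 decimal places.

λ̂_MAP = 4.33

Σxᵢ = 5+8+1+1+3 = 18, with n = 5.
Posterior ∝ λ^8e^(−1λ) · λ^18e^(−5λ) = λ^26e^(−6λ), i.e. Gamma(shape=27, rate=6).
The mode of a Gamma(a, b) with a ≥ 1 (shape–rate) is (a−1)/b = 26/6 ≈ 4.33.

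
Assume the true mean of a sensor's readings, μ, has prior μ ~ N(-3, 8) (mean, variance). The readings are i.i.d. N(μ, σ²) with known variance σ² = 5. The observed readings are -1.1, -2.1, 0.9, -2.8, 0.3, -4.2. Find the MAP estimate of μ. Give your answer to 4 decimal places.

n = 6; x̄ = ((-1.1) + (-2.1) + 0.9 + (-2.8) + 0.3 + (-4.2))/6 = -9/6 = -1.5.
For a Normal prior and Normal likelihood with known variance, the posterior is Normal; its mode equals its mean, the precision-weighted average.
Prior precision 1/σ₀² = 1/8 = 0.125; data precision n/σ² = 6/5 = 1.2.
μ̂ = (0.125·(-3) + 1.2·(-1.5)) / (0.125 + 1.2) = (-2.175)/1.325 = -87/53 ≈ -1.6415.

μ̂_MAP = -1.6415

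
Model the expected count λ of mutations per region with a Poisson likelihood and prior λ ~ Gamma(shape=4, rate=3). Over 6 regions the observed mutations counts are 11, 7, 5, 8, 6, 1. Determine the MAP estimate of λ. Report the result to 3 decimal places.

Σxᵢ = 11+7+5+8+6+1 = 38, with n = 6.
Posterior ∝ λ^3e^(−3λ) · λ^38e^(−6λ) = λ^41e^(−9λ), i.e. Gamma(shape=42, rate=9).
The mode of a Gamma(a, b) with a ≥ 1 (shape–rate) is (a−1)/b = 41/9 ≈ 4.556.

λ̂_MAP = 4.556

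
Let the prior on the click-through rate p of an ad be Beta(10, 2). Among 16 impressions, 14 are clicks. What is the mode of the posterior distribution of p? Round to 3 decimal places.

Prior: Beta(10, 2).
Data: 14 successes in 16 trials. The binomial likelihood contributes p^14(1−p)^2, so the posterior is Beta(10+14, 2+2) = Beta(24, 4).
For Beta(a, b) with a, b > 1 the mode is (a−1)/(a+b−2) = 23/26 ≈ 0.885.

p̂_MAP = 0.885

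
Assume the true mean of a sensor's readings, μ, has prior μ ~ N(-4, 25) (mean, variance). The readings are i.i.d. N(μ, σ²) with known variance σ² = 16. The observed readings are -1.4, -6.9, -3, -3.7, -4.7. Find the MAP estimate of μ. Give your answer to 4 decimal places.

μ̂_MAP = -3.9468

n = 5; x̄ = ((-1.4) + (-6.9) + (-3) + (-3.7) + (-4.7))/5 = -19.7/5 = -3.94.
For a Normal prior and Normal likelihood with known variance, the posterior is Normal; its mode equals its mean, the precision-weighted average.
Prior precision 1/σ₀² = 1/25 = 0.04; data precision n/σ² = 5/16 = 0.3125.
μ̂ = (0.04·(-4) + 0.3125·(-3.94)) / (0.04 + 0.3125) = (-1.39125)/0.3525 = -371/94 ≈ -3.9468.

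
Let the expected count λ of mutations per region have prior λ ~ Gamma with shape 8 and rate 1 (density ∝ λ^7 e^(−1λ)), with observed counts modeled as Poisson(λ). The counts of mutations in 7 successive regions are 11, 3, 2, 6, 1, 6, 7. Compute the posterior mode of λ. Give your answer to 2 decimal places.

Σxᵢ = 11+3+2+6+1+6+7 = 36, with n = 7.
Posterior ∝ λ^7e^(−1λ) · λ^36e^(−7λ) = λ^43e^(−8λ), i.e. Gamma(shape=44, rate=8).
The mode of a Gamma(a, b) with a ≥ 1 (shape–rate) is (a−1)/b = 43/8 ≈ 5.38.

λ̂_MAP = 5.38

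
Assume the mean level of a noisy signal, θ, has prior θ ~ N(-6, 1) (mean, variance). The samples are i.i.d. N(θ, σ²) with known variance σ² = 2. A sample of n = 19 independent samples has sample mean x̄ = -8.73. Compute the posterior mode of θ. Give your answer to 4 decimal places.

θ̂_MAP = -8.4700

n = 19, x̄ = -8.73.
For a Normal prior and Normal likelihood with known variance, the posterior is Normal; its mode equals its mean, the precision-weighted average.
Prior precision 1/σ₀² = 1/1 = 1; data precision n/σ² = 19/2 = 9.5.
θ̂ = (1·(-6) + 9.5·(-8.73)) / (1 + 9.5) = (-88.935)/10.5 = -8.4700.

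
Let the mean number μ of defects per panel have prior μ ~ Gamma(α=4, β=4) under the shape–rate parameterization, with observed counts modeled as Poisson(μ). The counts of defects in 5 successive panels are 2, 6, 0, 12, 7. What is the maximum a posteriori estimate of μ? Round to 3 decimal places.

μ̂_MAP = 3.333

Σxᵢ = 2+6+0+12+7 = 27, with n = 5.
Posterior ∝ μ^3e^(−4μ) · μ^27e^(−5μ) = μ^30e^(−9μ), i.e. Gamma(shape=31, rate=9).
The mode of a Gamma(a, b) with a ≥ 1 (shape–rate) is (a−1)/b = 30/9 ≈ 3.333.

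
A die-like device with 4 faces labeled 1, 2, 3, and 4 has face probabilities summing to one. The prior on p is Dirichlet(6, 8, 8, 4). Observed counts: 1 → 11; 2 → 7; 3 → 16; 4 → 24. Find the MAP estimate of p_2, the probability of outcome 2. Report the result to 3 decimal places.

The posterior is Dirichlet(αᵢ + nᵢ) = Dirichlet(17, 15, 24, 28).
For a Dirichlet(a₁,…,a_K) with all aᵢ > 1, the mode has j-th component (aⱼ − 1)/(Σaᵢ − K).
Here Σaᵢ = 84 and K = 4, so p_2 = (15 − 1)/(84 − 4) = 14/80 ≈ 0.175.

MAP estimate: 0.175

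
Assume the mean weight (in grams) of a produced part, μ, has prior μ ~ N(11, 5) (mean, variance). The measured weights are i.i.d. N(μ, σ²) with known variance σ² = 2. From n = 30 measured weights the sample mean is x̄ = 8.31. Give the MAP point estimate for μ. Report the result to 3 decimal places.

n = 30, x̄ = 8.31.
For a Normal prior and Normal likelihood with known variance, the posterior is Normal; its mode equals its mean, the precision-weighted average.
Prior precision 1/σ₀² = 1/5 = 0.2; data precision n/σ² = 30/2 = 15.
μ̂ = (0.2·11 + 15·8.31) / (0.2 + 15) = 126.85/15.2 = 2537/304 ≈ 8.345.

μ̂_MAP = 8.345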